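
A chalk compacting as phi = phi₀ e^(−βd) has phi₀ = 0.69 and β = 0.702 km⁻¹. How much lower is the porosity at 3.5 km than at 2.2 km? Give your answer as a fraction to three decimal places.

0.088

phi(2.2) = 0.69·e^(−0.702×2.2) = 0.1473
phi(3.5) = 0.69·e^(−0.702×3.5) = 0.0591
Δphi = 0.1473 − 0.0591 = 0.0881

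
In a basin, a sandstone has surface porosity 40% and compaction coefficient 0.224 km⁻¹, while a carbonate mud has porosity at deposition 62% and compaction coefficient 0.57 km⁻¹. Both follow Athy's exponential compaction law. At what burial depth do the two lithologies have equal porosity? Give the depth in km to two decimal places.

1.27 km

Set phi₀ₐ e^(−βₐd) = phi₀ᵦ e^(−βᵦd) ⇒ ln(phi₀ₐ/phi₀ᵦ) = (βₐ − βᵦ)·d
d = ln(0.4/0.62) / (0.224 − 0.57) = -0.4383 / -0.346 = 1.267 km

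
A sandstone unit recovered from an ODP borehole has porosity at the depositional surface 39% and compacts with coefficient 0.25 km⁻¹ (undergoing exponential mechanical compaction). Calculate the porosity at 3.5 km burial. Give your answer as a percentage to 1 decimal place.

phi = phi₀·exp(−k·z) = 0.39 × exp(−0.25 × 3.5) = 0.39 × exp(−0.875)
  = 0.39 × 0.4169 = 0.1626

16.3%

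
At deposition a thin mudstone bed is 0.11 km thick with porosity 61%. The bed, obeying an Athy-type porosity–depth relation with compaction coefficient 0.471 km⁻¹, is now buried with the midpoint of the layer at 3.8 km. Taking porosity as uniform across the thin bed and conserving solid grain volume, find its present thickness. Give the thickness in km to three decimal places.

0.048 km

Porosity at 3.8 km: phi = 0.61·exp(−0.471×3.8) = 0.1019
Solid-volume conservation: h(1−phi) = h₀(1−phi₀) ⇒ h = h₀·(1−phi₀)/(1−phi)
h = 0.11 × (1 − 0.61)/(1 − 0.1019) = 0.11 × 0.4342 = 0.0478 km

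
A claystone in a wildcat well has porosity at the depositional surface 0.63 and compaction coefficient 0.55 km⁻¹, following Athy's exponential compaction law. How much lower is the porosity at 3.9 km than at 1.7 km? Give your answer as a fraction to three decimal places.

φ(1.7) = 0.63·e^(−0.55×1.7) = 0.2473
φ(3.9) = 0.63·e^(−0.55×3.9) = 0.0738
Δφ = 0.2473 − 0.0738 = 0.1736

0.174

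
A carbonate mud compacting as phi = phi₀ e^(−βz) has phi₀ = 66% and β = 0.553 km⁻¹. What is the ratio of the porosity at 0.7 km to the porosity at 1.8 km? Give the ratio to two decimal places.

phi(z₁)/phi(z₂) = e^(−β·z₁)/e^(−β·z₂) = e^{β(z₂−z₁)}
= exp(0.553 × 1.1) = exp(0.6083) = 1.8373

1.84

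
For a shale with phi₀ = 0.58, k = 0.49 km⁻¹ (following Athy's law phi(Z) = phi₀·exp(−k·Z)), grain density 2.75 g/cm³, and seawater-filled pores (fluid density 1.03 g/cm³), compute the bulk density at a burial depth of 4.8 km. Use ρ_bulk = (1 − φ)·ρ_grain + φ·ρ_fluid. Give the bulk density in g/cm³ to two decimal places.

2.66 g/cm³

Porosity at depth: phi = 0.58·exp(−0.49×4.8) = 0.58×0.0952 = 0.0552
Bulk density: ρ_b = (1−phi)ρ_g + phi·ρ_f = 0.9448×2.75 + 0.0552×1.03
       = 2.598 + 0.057 = 2.655 g/cm³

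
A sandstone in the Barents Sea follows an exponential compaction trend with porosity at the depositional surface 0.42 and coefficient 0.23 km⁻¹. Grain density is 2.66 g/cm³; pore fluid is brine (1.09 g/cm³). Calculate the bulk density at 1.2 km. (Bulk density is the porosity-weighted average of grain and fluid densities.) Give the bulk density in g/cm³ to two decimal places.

2.16 g/cm³

Porosity at depth: phi = 0.42·exp(−0.23×1.2) = 0.42×0.7588 = 0.3187
Bulk density: ρ_b = (1−phi)ρ_g + phi·ρ_f = 0.6813×2.66 + 0.3187×1.09
       = 1.812 + 0.347 = 2.160 g/cm³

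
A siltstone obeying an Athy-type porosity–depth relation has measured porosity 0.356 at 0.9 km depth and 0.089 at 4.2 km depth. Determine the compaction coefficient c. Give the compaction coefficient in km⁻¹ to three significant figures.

Athy: phi(Z) = phi₀ e^(−cZ) ⇒ phi₁/phi₂ = e^{c(Z₂−Z₁)} ⇒ c = ln(phi₁/phi₂)/(Z₂−Z₁)
c = ln(0.356/0.089) / (4.2 − 0.9) = ln(4) / 3.3 = 1.3863 / 3.3 = 0.4201 km⁻¹

0.420 km⁻¹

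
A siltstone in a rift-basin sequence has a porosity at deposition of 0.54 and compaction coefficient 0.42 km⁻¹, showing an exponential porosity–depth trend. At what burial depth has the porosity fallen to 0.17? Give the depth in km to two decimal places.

Invert Athy's law: d = ln(phi₀/phi) / β
d = ln(0.54/0.17) / 0.42 = ln(3.176) / 0.42 = 1.1558 / 0.42 = 2.752 km

2.75 km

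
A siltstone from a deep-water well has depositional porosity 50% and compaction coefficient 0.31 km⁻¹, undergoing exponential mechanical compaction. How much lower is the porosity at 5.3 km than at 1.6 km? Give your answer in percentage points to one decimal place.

20.8 percentage points

n(1.6) = 0.5·e^(−0.31×1.6) = 0.3045
n(5.3) = 0.5·e^(−0.31×5.3) = 0.0967
Δn = 0.3045 − 0.0967 = 0.2078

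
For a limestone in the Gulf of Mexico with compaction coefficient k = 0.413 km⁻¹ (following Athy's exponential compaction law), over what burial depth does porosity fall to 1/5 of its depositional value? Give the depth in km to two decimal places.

n/n₀ = 1/5 ⇒ exp(−k·d) = 1/5 ⇒ d = ln(5) / k
d = 1.6094 / 0.413 = 3.897 km

3.90 km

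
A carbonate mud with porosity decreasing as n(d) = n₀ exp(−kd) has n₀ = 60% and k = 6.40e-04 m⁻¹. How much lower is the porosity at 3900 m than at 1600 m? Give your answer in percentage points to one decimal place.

Working in km (1 km = 1000 m; k in km⁻¹ = k in m⁻¹ × 1000):
n(1.6) = 0.6·e^(−0.64×1.6) = 0.2155
n(3.9) = 0.6·e^(−0.64×3.9) = 0.0494
Δn = 0.2155 − 0.0494 = 0.1660

16.6 percentage points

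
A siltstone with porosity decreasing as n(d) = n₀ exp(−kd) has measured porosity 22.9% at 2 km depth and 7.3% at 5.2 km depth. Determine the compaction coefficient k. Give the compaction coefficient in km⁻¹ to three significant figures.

0.357 km⁻¹

Athy: n(d) = n₀ e^(−kd) ⇒ n₁/n₂ = e^{k(d₂−d₁)} ⇒ k = ln(n₁/n₂)/(d₂−d₁)
k = ln(0.229/0.073) / (5.2 − 2) = ln(3.137) / 3.2 = 1.1433 / 3.2 = 0.3573 km⁻¹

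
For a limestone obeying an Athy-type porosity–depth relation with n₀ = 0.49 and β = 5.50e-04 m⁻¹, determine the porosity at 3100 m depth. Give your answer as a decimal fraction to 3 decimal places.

Working in km (1 km = 1000 m; β in km⁻¹ = β in m⁻¹ × 1000):
n = n₀·exp(−β·z) = 0.49 × exp(−0.55 × 3.1) = 0.49 × exp(−1.705)
  = 0.49 × 0.1818 = 0.0891

0.089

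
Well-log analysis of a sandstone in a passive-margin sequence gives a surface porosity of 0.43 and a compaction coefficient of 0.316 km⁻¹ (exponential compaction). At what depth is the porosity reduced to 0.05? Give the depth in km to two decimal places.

6.81 km

Invert Athy's law: d = ln(n₀/n) / β
d = ln(0.43/0.05) / 0.316 = ln(8.6) / 0.316 = 2.1518 / 0.316 = 6.809 km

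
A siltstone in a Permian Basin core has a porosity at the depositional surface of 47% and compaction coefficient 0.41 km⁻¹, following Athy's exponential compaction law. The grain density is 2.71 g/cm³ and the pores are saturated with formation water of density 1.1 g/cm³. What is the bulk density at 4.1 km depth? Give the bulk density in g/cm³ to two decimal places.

Porosity at depth: phi = 0.47·exp(−0.41×4.1) = 0.47×0.1862 = 0.0875
Bulk density: ρ_b = (1−phi)ρ_g + phi·ρ_f = 0.9125×2.71 + 0.0875×1.1
       = 2.473 + 0.096 = 2.569 g/cm³

2.57 g/cm³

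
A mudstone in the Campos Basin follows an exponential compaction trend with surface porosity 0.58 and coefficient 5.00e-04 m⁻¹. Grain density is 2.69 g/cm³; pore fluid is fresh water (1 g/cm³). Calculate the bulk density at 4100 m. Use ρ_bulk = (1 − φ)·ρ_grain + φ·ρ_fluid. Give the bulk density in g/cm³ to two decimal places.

2.56 g/cm³

Working in km (1 km = 1000 m; β in km⁻¹ = β in m⁻¹ × 1000):
Porosity at depth: phi = 0.58·exp(−0.5×4.1) = 0.58×0.1287 = 0.0747
Bulk density: ρ_b = (1−phi)ρ_g + phi·ρ_f = 0.9253×2.69 + 0.0747×1
       = 2.489 + 0.075 = 2.564 g/cm³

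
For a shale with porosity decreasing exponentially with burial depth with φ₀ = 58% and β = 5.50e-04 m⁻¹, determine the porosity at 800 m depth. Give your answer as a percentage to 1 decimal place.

Working in km (1 km = 1000 m; β in km⁻¹ = β in m⁻¹ × 1000):
φ = φ₀·exp(−β·d) = 0.58 × exp(−0.55 × 0.8) = 0.58 × exp(−0.44)
  = 0.58 × 0.6440 = 0.3735

37.4%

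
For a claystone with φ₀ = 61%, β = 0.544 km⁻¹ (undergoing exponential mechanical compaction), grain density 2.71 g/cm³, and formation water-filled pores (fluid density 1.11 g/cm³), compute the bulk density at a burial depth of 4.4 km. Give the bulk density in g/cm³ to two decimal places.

2.62 g/cm³

Porosity at depth: φ = 0.61·exp(−0.544×4.4) = 0.61×0.0913 = 0.0557
Bulk density: ρ_b = (1−φ)ρ_g + φ·ρ_f = 0.9443×2.71 + 0.0557×1.11
       = 2.559 + 0.062 = 2.621 g/cm³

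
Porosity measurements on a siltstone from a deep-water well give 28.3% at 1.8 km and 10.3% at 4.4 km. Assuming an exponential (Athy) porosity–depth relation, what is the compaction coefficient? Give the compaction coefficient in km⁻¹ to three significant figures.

Athy: phi(z) = phi₀ e^(−cz) ⇒ phi₁/phi₂ = e^{c(z₂−z₁)} ⇒ c = ln(phi₁/phi₂)/(z₂−z₁)
c = ln(0.283/0.103) / (4.4 − 1.8) = ln(2.748) / 2.6 = 1.0107 / 2.6 = 0.3887 km⁻¹

0.389 km⁻¹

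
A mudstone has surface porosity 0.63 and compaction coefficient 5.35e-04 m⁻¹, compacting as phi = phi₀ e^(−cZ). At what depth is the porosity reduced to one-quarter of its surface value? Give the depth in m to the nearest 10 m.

Working in km (1 km = 1000 m; c in km⁻¹ = c in m⁻¹ × 1000):
phi/phi₀ = 1/4 ⇒ exp(−c·Z) = 1/4 ⇒ Z = ln(4) / c
Z = 1.3863 / 0.535 = 2.591 km

2590 m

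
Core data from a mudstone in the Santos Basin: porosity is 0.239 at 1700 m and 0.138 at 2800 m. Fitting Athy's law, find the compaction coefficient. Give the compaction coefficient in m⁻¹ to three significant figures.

Working in km (1 km = 1000 m; k in km⁻¹ = k in m⁻¹ × 1000):
Athy: n(z) = n₀ e^(−kz) ⇒ n₁/n₂ = e^{k(z₂−z₁)} ⇒ k = ln(n₁/n₂)/(z₂−z₁)
k = ln(0.239/0.138) / (2.8 − 1.7) = ln(1.732) / 1.1 = 0.5492 / 1.1 = 0.4993 km⁻¹

0.000499 m⁻¹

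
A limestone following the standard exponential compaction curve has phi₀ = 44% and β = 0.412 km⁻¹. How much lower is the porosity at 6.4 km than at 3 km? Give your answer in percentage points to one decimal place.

9.6 percentage points

phi(3) = 0.44·e^(−0.412×3) = 0.1278
phi(6.4) = 0.44·e^(−0.412×6.4) = 0.0315
Δphi = 0.1278 − 0.0315 = 0.0963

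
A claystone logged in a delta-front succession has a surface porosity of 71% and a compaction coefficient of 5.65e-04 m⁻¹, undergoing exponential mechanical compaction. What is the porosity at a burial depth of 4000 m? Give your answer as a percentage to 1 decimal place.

Working in km (1 km = 1000 m; k in km⁻¹ = k in m⁻¹ × 1000):
φ = φ₀·exp(−k·d) = 0.71 × exp(−0.565 × 4) = 0.71 × exp(−2.26)
  = 0.71 × 0.1044 = 0.0741

7.4%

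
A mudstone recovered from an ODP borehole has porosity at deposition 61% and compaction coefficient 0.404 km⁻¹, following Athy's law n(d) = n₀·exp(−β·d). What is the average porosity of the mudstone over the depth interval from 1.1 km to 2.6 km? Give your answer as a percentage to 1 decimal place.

29.3%

⟨n⟩ = (1/(d₂−d₁)) ∫ n₀ e^(−βd) dd = n₀·(e^(−β·d₁) − e^(−β·d₂)) / (β·(d₂−d₁))
e^(−0.404×1.1) = 0.6412; e^(−0.404×2.6) = 0.3498
⟨n⟩ = 0.61 × (0.6412 − 0.3498) / (0.404 × 1.5) = 0.61 × 0.4809 = 0.2933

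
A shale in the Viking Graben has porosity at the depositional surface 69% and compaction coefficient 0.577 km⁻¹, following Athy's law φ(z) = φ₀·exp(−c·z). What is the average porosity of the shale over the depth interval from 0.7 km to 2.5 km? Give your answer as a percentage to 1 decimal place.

⟨φ⟩ = (1/(z₂−z₁)) ∫ φ₀ e^(−cz) dz = φ₀·(e^(−c·z₁) − e^(−c·z₂)) / (c·(z₂−z₁))
e^(−0.577×0.7) = 0.6677; e^(−0.577×2.5) = 0.2363
⟨φ⟩ = 0.69 × (0.6677 − 0.2363) / (0.577 × 1.8) = 0.69 × 0.4153 = 0.2866

28.7%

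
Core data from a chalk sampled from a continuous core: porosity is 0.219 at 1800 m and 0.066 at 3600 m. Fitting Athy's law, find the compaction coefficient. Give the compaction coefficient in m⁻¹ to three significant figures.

Working in km (1 km = 1000 m; c in km⁻¹ = c in m⁻¹ × 1000):
Athy: n(Z) = n₀ e^(−cZ) ⇒ n₁/n₂ = e^{c(Z₂−Z₁)} ⇒ c = ln(n₁/n₂)/(Z₂−Z₁)
c = ln(0.219/0.066) / (3.6 − 1.8) = ln(3.318) / 1.8 = 1.1994 / 1.8 = 0.6663 km⁻¹

0.000666 m⁻¹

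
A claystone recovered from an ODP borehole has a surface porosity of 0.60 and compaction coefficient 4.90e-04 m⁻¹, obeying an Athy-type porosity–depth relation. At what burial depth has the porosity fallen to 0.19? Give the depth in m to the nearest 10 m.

Working in km (1 km = 1000 m; β in km⁻¹ = β in m⁻¹ × 1000):
Invert Athy's law: z = ln(φ₀/φ) / β
z = ln(0.6/0.19) / 0.49 = ln(3.158) / 0.49 = 1.1499 / 0.49 = 2.347 km

2350 m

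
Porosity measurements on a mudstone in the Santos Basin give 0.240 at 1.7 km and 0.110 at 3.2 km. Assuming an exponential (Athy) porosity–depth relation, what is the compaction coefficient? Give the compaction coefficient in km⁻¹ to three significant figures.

Athy: φ(z) = φ₀ e^(−βz) ⇒ φ₁/φ₂ = e^{β(z₂−z₁)} ⇒ β = ln(φ₁/φ₂)/(z₂−z₁)
β = ln(0.24/0.11) / (3.2 − 1.7) = ln(2.182) / 1.5 = 0.7802 / 1.5 = 0.5201 km⁻¹

0.520 km⁻¹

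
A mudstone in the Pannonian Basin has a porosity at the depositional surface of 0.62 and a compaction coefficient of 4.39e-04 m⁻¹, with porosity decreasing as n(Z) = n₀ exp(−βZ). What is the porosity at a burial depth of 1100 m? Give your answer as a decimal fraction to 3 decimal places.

0.383

Working in km (1 km = 1000 m; β in km⁻¹ = β in m⁻¹ × 1000):
n = n₀·exp(−β·Z) = 0.62 × exp(−0.439 × 1.1) = 0.62 × exp(−0.4829)
  = 0.62 × 0.6170 = 0.3825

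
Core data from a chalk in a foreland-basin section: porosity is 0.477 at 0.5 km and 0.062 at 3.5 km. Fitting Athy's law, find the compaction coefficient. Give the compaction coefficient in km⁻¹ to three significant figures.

0.680 km⁻¹

Athy: n(z) = n₀ e^(−cz) ⇒ n₁/n₂ = e^{c(z₂−z₁)} ⇒ c = ln(n₁/n₂)/(z₂−z₁)
c = ln(0.477/0.062) / (3.5 − 0.5) = ln(7.694) / 3 = 2.0404 / 3 = 0.6801 km⁻¹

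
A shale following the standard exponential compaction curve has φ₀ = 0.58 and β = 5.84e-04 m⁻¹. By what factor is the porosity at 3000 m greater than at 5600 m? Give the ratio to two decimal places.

Working in km (1 km = 1000 m; β in km⁻¹ = β in m⁻¹ × 1000):
φ(Z₁)/φ(Z₂) = e^(−β·Z₁)/e^(−β·Z₂) = e^{β(Z₂−Z₁)}
= exp(0.584 × 2.6) = exp(1.518) = 4.5649

4.56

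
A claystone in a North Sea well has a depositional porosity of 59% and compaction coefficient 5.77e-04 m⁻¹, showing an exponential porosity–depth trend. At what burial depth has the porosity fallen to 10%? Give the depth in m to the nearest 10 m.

3080 m

Working in km (1 km = 1000 m; c in km⁻¹ = c in m⁻¹ × 1000):
Invert Athy's law: d = ln(n₀/n) / c
d = ln(0.59/0.1) / 0.577 = ln(5.9) / 0.577 = 1.7750 / 0.577 = 3.076 km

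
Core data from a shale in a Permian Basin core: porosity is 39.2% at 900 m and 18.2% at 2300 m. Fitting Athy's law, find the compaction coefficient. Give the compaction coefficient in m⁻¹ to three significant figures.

Working in km (1 km = 1000 m; k in km⁻¹ = k in m⁻¹ × 1000):
Athy: φ(Z) = φ₀ e^(−kZ) ⇒ φ₁/φ₂ = e^{k(Z₂−Z₁)} ⇒ k = ln(φ₁/φ₂)/(Z₂−Z₁)
k = ln(0.392/0.182) / (2.3 − 0.9) = ln(2.154) / 1.4 = 0.7673 / 1.4 = 0.548 km⁻¹

0.000548 m⁻¹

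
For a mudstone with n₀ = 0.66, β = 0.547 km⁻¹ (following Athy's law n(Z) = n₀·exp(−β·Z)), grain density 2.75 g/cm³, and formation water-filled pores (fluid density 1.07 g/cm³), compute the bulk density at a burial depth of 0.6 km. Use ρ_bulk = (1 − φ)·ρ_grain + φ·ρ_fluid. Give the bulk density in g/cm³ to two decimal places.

1.95 g/cm³

Porosity at depth: n = 0.66·exp(−0.547×0.6) = 0.66×0.7202 = 0.4753
Bulk density: ρ_b = (1−n)ρ_g + n·ρ_f = 0.5247×2.75 + 0.4753×1.07
       = 1.443 + 0.509 = 1.951 g/cm³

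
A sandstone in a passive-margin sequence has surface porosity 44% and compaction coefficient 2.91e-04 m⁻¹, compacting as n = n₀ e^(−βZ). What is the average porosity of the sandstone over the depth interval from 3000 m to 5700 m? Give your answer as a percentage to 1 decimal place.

12.7%

Working in km (1 km = 1000 m; β in km⁻¹ = β in m⁻¹ × 1000):
⟨n⟩ = (1/(Z₂−Z₁)) ∫ n₀ e^(−βZ) dZ = n₀·(e^(−β·Z₁) − e^(−β·Z₂)) / (β·(Z₂−Z₁))
e^(−0.291×3) = 0.4177; e^(−0.291×5.7) = 0.1904
⟨n⟩ = 0.44 × (0.4177 − 0.1904) / (0.291 × 2.7) = 0.44 × 0.2893 = 0.1273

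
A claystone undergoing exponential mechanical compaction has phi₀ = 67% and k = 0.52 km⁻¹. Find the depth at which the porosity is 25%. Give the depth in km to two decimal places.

1.90 km

Invert Athy's law: z = ln(phi₀/phi) / k
z = ln(0.67/0.25) / 0.52 = ln(2.68) / 0.52 = 0.9858 / 0.52 = 1.896 km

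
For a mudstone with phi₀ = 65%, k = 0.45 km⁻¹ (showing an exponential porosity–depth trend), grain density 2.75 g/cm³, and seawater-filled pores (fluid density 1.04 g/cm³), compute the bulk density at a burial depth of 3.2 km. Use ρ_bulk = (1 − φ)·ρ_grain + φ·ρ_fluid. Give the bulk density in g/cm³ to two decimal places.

2.49 g/cm³

Porosity at depth: phi = 0.65·exp(−0.45×3.2) = 0.65×0.2369 = 0.1540
Bulk density: ρ_b = (1−phi)ρ_g + phi·ρ_f = 0.8460×2.75 + 0.1540×1.04
       = 2.326 + 0.160 = 2.487 g/cm³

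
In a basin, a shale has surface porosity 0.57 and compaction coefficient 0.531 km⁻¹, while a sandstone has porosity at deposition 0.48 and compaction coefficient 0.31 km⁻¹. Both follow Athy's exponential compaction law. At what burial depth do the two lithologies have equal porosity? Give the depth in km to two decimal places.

0.78 km

Set phi₀ₐ e^(−kₐZ) = phi₀ᵦ e^(−kᵦZ) ⇒ ln(phi₀ₐ/phi₀ᵦ) = (kₐ − kᵦ)·Z
Z = ln(0.57/0.48) / (0.531 − 0.31) = 0.1719 / 0.221 = 0.778 km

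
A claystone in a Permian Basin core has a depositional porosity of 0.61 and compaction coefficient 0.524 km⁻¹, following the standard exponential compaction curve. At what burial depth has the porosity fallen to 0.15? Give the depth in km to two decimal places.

Invert Athy's law: Z = ln(φ₀/φ) / k
Z = ln(0.61/0.15) / 0.524 = ln(4.067) / 0.524 = 1.4028 / 0.524 = 2.677 km

2.68 km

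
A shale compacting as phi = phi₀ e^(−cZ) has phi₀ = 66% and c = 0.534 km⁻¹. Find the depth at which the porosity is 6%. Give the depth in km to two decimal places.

4.49 km

Invert Athy's law: Z = ln(phi₀/phi) / c
Z = ln(0.66/0.06) / 0.534 = ln(11) / 0.534 = 2.3979 / 0.534 = 4.490 km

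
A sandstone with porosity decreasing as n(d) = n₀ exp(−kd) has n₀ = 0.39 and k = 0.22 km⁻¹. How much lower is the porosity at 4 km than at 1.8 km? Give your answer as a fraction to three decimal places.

0.101

n(1.8) = 0.39·e^(−0.22×1.8) = 0.2625
n(4) = 0.39·e^(−0.22×4) = 0.1618
Δn = 0.2625 − 0.1618 = 0.1007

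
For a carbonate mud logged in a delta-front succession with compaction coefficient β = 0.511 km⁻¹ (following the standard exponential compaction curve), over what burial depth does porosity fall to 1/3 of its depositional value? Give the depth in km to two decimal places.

2.15 km

phi/phi₀ = 1/3 ⇒ exp(−β·Z) = 1/3 ⇒ Z = ln(3) / β
Z = 1.0986 / 0.511 = 2.150 km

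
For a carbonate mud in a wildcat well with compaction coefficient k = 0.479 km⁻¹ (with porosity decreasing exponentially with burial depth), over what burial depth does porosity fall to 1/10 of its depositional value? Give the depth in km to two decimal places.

phi/phi₀ = 1/10 ⇒ exp(−k·d) = 1/10 ⇒ d = ln(10) / k
d = 2.3026 / 0.479 = 4.807 km

4.81 km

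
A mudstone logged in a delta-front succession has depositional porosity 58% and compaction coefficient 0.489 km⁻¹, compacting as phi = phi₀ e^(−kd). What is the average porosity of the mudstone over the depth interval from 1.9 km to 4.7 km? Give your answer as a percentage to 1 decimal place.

12.5%

⟨phi⟩ = (1/(d₂−d₁)) ∫ phi₀ e^(−kd) dd = phi₀·(e^(−k·d₁) − e^(−k·d₂)) / (k·(d₂−d₁))
e^(−0.489×1.9) = 0.3949; e^(−0.489×4.7) = 0.1004
⟨phi⟩ = 0.58 × (0.3949 − 0.1004) / (0.489 × 2.8) = 0.58 × 0.2151 = 0.1247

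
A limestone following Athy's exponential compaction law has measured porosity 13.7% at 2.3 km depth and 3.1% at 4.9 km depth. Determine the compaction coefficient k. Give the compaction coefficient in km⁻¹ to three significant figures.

0.572 km⁻¹

Athy: φ(d) = φ₀ e^(−kd) ⇒ φ₁/φ₂ = e^{k(d₂−d₁)} ⇒ k = ln(φ₁/φ₂)/(d₂−d₁)
k = ln(0.137/0.031) / (4.9 − 2.3) = ln(4.419) / 2.6 = 1.4860 / 2.6 = 0.5715 km⁻¹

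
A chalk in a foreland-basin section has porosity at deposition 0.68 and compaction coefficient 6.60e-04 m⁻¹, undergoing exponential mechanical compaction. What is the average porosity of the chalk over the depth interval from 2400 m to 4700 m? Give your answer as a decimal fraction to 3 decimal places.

0.072

Working in km (1 km = 1000 m; k in km⁻¹ = k in m⁻¹ × 1000):
⟨φ⟩ = (1/(Z₂−Z₁)) ∫ φ₀ e^(−kZ) dZ = φ₀·(e^(−k·Z₁) − e^(−k·Z₂)) / (k·(Z₂−Z₁))
e^(−0.66×2.4) = 0.2052; e^(−0.66×4.7) = 0.0450
⟨φ⟩ = 0.68 × (0.2052 − 0.0450) / (0.66 × 2.3) = 0.68 × 0.1055 = 0.0718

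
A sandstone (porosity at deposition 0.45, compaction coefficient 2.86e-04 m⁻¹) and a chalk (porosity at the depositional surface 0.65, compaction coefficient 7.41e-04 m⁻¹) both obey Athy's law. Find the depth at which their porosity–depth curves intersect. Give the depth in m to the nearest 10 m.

810 m

Working in km (1 km = 1000 m; k in km⁻¹ = k in m⁻¹ × 1000):
Set φ₀ₐ e^(−kₐd) = φ₀ᵦ e^(−kᵦd) ⇒ ln(φ₀ₐ/φ₀ᵦ) = (kₐ − kᵦ)·d
d = ln(0.45/0.65) / (0.286 − 0.741) = -0.3677 / -0.455 = 0.808 km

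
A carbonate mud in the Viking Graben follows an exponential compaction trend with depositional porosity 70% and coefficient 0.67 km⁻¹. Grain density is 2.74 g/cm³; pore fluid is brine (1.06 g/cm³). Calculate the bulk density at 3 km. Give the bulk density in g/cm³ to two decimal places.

Porosity at depth: n = 0.7·exp(−0.67×3) = 0.7×0.1340 = 0.0938
Bulk density: ρ_b = (1−n)ρ_g + n·ρ_f = 0.9062×2.74 + 0.0938×1.06
       = 2.483 + 0.099 = 2.582 g/cm³

2.58 g/cm³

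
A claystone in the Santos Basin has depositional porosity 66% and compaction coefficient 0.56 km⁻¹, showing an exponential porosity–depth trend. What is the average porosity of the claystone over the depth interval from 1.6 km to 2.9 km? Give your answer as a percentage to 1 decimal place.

19.1%

⟨n⟩ = (1/(d₂−d₁)) ∫ n₀ e^(−kd) dd = n₀·(e^(−k·d₁) − e^(−k·d₂)) / (k·(d₂−d₁))
e^(−0.56×1.6) = 0.4082; e^(−0.56×2.9) = 0.1971
⟨n⟩ = 0.66 × (0.4082 − 0.1971) / (0.56 × 1.3) = 0.66 × 0.2900 = 0.1914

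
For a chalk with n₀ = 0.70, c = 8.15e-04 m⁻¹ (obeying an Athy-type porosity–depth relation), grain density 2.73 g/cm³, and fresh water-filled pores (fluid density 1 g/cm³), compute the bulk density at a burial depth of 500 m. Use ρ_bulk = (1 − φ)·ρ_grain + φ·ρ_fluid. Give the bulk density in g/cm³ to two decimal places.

Working in km (1 km = 1000 m; c in km⁻¹ = c in m⁻¹ × 1000):
Porosity at depth: n = 0.7·exp(−0.815×0.5) = 0.7×0.6653 = 0.4657
Bulk density: ρ_b = (1−n)ρ_g + n·ρ_f = 0.5343×2.73 + 0.4657×1
       = 1.459 + 0.466 = 1.924 g/cm³

1.92 g/cm³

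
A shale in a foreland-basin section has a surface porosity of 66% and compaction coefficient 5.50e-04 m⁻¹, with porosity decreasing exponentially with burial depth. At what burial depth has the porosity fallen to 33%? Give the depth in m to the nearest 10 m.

1260 m

Working in km (1 km = 1000 m; c in km⁻¹ = c in m⁻¹ × 1000):
Invert Athy's law: d = ln(φ₀/φ) / c
d = ln(0.66/0.33) / 0.55 = ln(2) / 0.55 = 0.6931 / 0.55 = 1.260 km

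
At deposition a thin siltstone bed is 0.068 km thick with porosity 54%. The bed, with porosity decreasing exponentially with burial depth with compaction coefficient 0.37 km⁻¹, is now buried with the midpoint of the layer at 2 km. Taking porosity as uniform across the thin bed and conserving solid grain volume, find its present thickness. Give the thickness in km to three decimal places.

0.042 km

Porosity at 2 km: n = 0.54·exp(−0.37×2) = 0.2576
Solid-volume conservation: h(1−n) = h₀(1−n₀) ⇒ h = h₀·(1−n₀)/(1−n)
h = 0.068 × (1 − 0.54)/(1 − 0.2576) = 0.068 × 0.6196 = 0.0421 km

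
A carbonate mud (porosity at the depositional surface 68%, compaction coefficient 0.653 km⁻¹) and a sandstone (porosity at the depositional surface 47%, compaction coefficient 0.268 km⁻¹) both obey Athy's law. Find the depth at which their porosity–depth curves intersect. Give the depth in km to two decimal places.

Set φ₀ₐ e^(−cₐZ) = φ₀ᵦ e^(−cᵦZ) ⇒ ln(φ₀ₐ/φ₀ᵦ) = (cₐ − cᵦ)·Z
Z = ln(0.68/0.47) / (0.653 − 0.268) = 0.3694 / 0.385 = 0.959 km

0.96 km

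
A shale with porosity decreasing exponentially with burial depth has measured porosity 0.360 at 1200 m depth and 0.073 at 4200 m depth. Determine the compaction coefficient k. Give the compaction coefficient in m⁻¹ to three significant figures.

Working in km (1 km = 1000 m; k in km⁻¹ = k in m⁻¹ × 1000):
Athy: φ(Z) = φ₀ e^(−kZ) ⇒ φ₁/φ₂ = e^{k(Z₂−Z₁)} ⇒ k = ln(φ₁/φ₂)/(Z₂−Z₁)
k = ln(0.36/0.073) / (4.2 − 1.2) = ln(4.932) / 3 = 1.5956 / 3 = 0.5319 km⁻¹

0.000532 m⁻¹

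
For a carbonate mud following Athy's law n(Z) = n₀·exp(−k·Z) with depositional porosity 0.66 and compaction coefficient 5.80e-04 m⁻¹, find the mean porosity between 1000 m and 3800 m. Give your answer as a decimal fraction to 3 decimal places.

0.183

Working in km (1 km = 1000 m; k in km⁻¹ = k in m⁻¹ × 1000):
⟨n⟩ = (1/(Z₂−Z₁)) ∫ n₀ e^(−kZ) dZ = n₀·(e^(−k·Z₁) − e^(−k·Z₂)) / (k·(Z₂−Z₁))
e^(−0.58×1) = 0.5599; e^(−0.58×3.8) = 0.1104
⟨n⟩ = 0.66 × (0.5599 − 0.1104) / (0.58 × 2.8) = 0.66 × 0.2768 = 0.1827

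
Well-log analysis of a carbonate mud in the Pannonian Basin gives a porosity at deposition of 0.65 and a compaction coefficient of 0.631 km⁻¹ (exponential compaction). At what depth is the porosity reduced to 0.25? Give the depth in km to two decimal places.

1.51 km

Invert Athy's law: d = ln(phi₀/phi) / c
d = ln(0.65/0.25) / 0.631 = ln(2.6) / 0.631 = 0.9555 / 0.631 = 1.514 km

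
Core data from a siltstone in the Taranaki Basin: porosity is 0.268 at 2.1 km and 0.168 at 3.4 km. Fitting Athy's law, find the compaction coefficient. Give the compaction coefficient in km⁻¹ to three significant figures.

Athy: phi(d) = phi₀ e^(−cd) ⇒ phi₁/phi₂ = e^{c(d₂−d₁)} ⇒ c = ln(phi₁/phi₂)/(d₂−d₁)
c = ln(0.268/0.168) / (3.4 − 2.1) = ln(1.595) / 1.3 = 0.4670 / 1.3 = 0.3592 km⁻¹

0.359 km⁻¹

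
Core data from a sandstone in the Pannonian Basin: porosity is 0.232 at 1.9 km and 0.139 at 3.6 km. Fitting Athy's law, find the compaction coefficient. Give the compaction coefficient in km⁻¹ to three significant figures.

Athy: φ(d) = φ₀ e^(−βd) ⇒ φ₁/φ₂ = e^{β(d₂−d₁)} ⇒ β = ln(φ₁/φ₂)/(d₂−d₁)
β = ln(0.232/0.139) / (3.6 − 1.9) = ln(1.669) / 1.7 = 0.5123 / 1.7 = 0.3013 km⁻¹

0.301 km⁻¹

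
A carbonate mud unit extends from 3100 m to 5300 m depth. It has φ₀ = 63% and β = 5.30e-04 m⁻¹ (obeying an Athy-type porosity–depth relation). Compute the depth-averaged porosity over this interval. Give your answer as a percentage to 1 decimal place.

7.2%

Working in km (1 km = 1000 m; β in km⁻¹ = β in m⁻¹ × 1000):
⟨φ⟩ = (1/(Z₂−Z₁)) ∫ φ₀ e^(−βZ) dZ = φ₀·(e^(−β·Z₁) − e^(−β·Z₂)) / (β·(Z₂−Z₁))
e^(−0.53×3.1) = 0.1934; e^(−0.53×5.3) = 0.0603
⟨φ⟩ = 0.63 × (0.1934 − 0.0603) / (0.53 × 2.2) = 0.63 × 0.1142 = 0.0719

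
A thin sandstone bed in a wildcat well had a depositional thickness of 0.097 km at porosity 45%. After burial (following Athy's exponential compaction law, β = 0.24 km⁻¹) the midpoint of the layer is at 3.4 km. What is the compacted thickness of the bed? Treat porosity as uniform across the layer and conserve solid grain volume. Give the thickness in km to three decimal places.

0.067 km

Porosity at 3.4 km: n = 0.45·exp(−0.24×3.4) = 0.1990
Solid-volume conservation: h(1−n) = h₀(1−n₀) ⇒ h = h₀·(1−n₀)/(1−n)
h = 0.097 × (1 − 0.45)/(1 − 0.1990) = 0.097 × 0.6866 = 0.0666 km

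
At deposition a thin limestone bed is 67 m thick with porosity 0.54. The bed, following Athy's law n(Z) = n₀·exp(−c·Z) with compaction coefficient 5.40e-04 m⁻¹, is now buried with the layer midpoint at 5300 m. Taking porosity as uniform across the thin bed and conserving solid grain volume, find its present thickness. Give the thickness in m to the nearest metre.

Working in km (1 km = 1000 m; c in km⁻¹ = c in m⁻¹ × 1000):
Porosity at 5.3 km: n = 0.54·exp(−0.54×5.3) = 0.0309
Solid-volume conservation: h(1−n) = h₀(1−n₀) ⇒ h = h₀·(1−n₀)/(1−n)
h = 0.067 × (1 − 0.54)/(1 − 0.0309) = 0.067 × 0.4746 = 0.0318 km

32 m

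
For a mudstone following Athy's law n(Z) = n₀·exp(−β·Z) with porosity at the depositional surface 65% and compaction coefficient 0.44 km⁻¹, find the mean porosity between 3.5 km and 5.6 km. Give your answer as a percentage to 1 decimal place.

9.1%

⟨n⟩ = (1/(Z₂−Z₁)) ∫ n₀ e^(−βZ) dZ = n₀·(e^(−β·Z₁) − e^(−β·Z₂)) / (β·(Z₂−Z₁))
e^(−0.44×3.5) = 0.2144; e^(−0.44×5.6) = 0.0851
⟨n⟩ = 0.65 × (0.2144 − 0.0851) / (0.44 × 2.1) = 0.65 × 0.1399 = 0.0909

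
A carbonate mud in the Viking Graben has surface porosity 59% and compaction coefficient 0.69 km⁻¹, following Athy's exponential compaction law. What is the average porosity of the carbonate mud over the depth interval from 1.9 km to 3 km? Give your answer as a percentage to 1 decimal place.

11.1%

⟨φ⟩ = (1/(d₂−d₁)) ∫ φ₀ e^(−βd) dd = φ₀·(e^(−β·d₁) − e^(−β·d₂)) / (β·(d₂−d₁))
e^(−0.69×1.9) = 0.2696; e^(−0.69×3) = 0.1262
⟨φ⟩ = 0.59 × (0.2696 − 0.1262) / (0.69 × 1.1) = 0.59 × 0.1889 = 0.1114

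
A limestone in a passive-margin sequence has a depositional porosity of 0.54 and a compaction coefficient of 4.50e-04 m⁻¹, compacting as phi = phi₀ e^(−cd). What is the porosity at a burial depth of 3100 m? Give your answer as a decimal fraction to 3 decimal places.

Working in km (1 km = 1000 m; c in km⁻¹ = c in m⁻¹ × 1000):
phi = phi₀·exp(−c·d) = 0.54 × exp(−0.45 × 3.1) = 0.54 × exp(−1.395)
  = 0.54 × 0.2478 = 0.1338

0.134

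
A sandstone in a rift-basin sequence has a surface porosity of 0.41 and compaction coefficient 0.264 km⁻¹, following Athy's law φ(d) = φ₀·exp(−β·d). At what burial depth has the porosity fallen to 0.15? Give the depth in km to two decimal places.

3.81 km

Invert Athy's law: d = ln(φ₀/φ) / β
d = ln(0.41/0.15) / 0.264 = ln(2.733) / 0.264 = 1.0055 / 0.264 = 3.809 km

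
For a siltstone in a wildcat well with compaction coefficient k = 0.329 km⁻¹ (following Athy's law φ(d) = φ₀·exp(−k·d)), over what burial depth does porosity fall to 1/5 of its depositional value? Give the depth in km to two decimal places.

φ/φ₀ = 1/5 ⇒ exp(−k·d) = 1/5 ⇒ d = ln(5) / k
d = 1.6094 / 0.329 = 4.892 km

4.89 km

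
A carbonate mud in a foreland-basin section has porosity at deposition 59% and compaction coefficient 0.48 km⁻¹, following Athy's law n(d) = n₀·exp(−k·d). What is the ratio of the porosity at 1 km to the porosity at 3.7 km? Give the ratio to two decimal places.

3.65

n(d₁)/n(d₂) = e^(−k·d₁)/e^(−k·d₂) = e^{k(d₂−d₁)}
= exp(0.48 × 2.7) = exp(1.296) = 3.6546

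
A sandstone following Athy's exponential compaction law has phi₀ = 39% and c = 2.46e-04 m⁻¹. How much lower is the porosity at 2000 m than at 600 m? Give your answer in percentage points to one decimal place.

Working in km (1 km = 1000 m; c in km⁻¹ = c in m⁻¹ × 1000):
phi(0.6) = 0.39·e^(−0.246×0.6) = 0.3365
phi(2) = 0.39·e^(−0.246×2) = 0.2384
Δphi = 0.3365 − 0.2384 = 0.0980

9.8 percentage points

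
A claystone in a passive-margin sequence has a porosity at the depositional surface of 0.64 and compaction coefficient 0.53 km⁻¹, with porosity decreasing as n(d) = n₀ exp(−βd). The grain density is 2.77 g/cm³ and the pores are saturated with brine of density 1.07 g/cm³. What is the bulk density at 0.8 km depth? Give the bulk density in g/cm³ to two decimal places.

2.06 g/cm³

Porosity at depth: n = 0.64·exp(−0.53×0.8) = 0.64×0.6544 = 0.4188
Bulk density: ρ_b = (1−n)ρ_g + n·ρ_f = 0.5812×2.77 + 0.4188×1.07
       = 1.610 + 0.448 = 2.058 g/cm³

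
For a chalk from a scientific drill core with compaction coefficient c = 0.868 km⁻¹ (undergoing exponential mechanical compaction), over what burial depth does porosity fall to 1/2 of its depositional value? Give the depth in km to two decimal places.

0.80 km

phi/phi₀ = 1/2 ⇒ exp(−c·d) = 1/2 ⇒ d = ln(2) / c
d = 0.6931 / 0.868 = 0.799 km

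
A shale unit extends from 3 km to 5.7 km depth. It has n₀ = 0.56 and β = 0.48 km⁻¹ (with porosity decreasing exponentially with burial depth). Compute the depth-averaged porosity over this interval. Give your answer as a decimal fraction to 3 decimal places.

⟨n⟩ = (1/(d₂−d₁)) ∫ n₀ e^(−βd) dd = n₀·(e^(−β·d₁) − e^(−β·d₂)) / (β·(d₂−d₁))
e^(−0.48×3) = 0.2369; e^(−0.48×5.7) = 0.0648
⟨n⟩ = 0.56 × (0.2369 − 0.0648) / (0.48 × 2.7) = 0.56 × 0.1328 = 0.0744

0.074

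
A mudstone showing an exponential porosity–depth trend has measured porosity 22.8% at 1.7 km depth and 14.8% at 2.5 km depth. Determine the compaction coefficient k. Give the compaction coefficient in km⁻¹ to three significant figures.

0.540 km⁻¹

Athy: phi(Z) = phi₀ e^(−kZ) ⇒ phi₁/phi₂ = e^{k(Z₂−Z₁)} ⇒ k = ln(phi₁/phi₂)/(Z₂−Z₁)
k = ln(0.228/0.148) / (2.5 − 1.7) = ln(1.541) / 0.8 = 0.4321 / 0.8 = 0.5402 km⁻¹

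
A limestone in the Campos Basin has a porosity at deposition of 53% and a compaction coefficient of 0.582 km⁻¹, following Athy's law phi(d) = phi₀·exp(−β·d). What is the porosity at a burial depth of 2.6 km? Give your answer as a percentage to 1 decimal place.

phi = phi₀·exp(−β·d) = 0.53 × exp(−0.582 × 2.6) = 0.53 × exp(−1.513)
  = 0.53 × 0.2202 = 0.1167

11.7%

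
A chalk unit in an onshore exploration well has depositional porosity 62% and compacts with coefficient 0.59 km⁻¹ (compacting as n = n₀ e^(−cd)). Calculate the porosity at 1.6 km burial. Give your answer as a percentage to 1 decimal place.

24.1%

n = n₀·exp(−c·d) = 0.62 × exp(−0.59 × 1.6) = 0.62 × exp(−0.944)
  = 0.62 × 0.3891 = 0.2412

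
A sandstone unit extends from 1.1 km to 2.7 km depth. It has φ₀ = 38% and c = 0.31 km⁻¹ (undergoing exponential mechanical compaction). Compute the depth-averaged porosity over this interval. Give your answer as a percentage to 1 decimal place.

⟨φ⟩ = (1/(d₂−d₁)) ∫ φ₀ e^(−cd) dd = φ₀·(e^(−c·d₁) − e^(−c·d₂)) / (c·(d₂−d₁))
e^(−0.31×1.1) = 0.7111; e^(−0.31×2.7) = 0.4330
⟨φ⟩ = 0.38 × (0.7111 − 0.4330) / (0.31 × 1.6) = 0.38 × 0.5606 = 0.2130

21.3%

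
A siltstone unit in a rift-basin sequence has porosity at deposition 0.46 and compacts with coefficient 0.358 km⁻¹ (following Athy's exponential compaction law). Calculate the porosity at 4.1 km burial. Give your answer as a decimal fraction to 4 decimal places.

φ = φ₀·exp(−c·z) = 0.46 × exp(−0.358 × 4.1) = 0.46 × exp(−1.468)
  = 0.46 × 0.2304 = 0.1060

0.1060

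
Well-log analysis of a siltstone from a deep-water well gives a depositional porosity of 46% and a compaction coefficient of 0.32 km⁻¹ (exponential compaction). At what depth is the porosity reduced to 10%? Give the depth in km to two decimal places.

Invert Athy's law: z = ln(n₀/n) / k
z = ln(0.46/0.1) / 0.32 = ln(4.6) / 0.32 = 1.5261 / 0.32 = 4.769 km

4.77 km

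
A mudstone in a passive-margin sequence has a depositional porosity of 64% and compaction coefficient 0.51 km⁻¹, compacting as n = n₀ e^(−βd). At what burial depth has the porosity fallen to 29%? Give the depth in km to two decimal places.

1.55 km

Invert Athy's law: d = ln(n₀/n) / β
d = ln(0.64/0.29) / 0.51 = ln(2.207) / 0.51 = 0.7916 / 0.51 = 1.552 km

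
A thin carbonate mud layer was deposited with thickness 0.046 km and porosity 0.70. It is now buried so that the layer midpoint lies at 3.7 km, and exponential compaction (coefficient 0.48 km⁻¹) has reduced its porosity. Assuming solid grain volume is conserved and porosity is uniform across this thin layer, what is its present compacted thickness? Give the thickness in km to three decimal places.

0.016 km

Porosity at 3.7 km: phi = 0.7·exp(−0.48×3.7) = 0.1185
Solid-volume conservation: h(1−phi) = h₀(1−phi₀) ⇒ h = h₀·(1−phi₀)/(1−phi)
h = 0.046 × (1 − 0.7)/(1 − 0.1185) = 0.046 × 0.3403 = 0.0157 km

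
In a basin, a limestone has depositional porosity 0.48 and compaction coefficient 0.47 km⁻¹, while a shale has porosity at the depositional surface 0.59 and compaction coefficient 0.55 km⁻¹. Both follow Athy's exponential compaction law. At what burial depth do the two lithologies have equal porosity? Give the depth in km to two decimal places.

2.58 km

Set n₀ₐ e^(−cₐZ) = n₀ᵦ e^(−cᵦZ) ⇒ ln(n₀ₐ/n₀ᵦ) = (cₐ − cᵦ)·Z
Z = ln(0.48/0.59) / (0.47 − 0.55) = -0.2063 / -0.08 = 2.579 km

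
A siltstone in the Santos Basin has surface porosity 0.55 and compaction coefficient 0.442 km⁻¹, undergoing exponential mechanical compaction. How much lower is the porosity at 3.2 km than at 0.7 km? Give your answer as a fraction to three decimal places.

phi(0.7) = 0.55·e^(−0.442×0.7) = 0.4036
phi(3.2) = 0.55·e^(−0.442×3.2) = 0.1337
Δphi = 0.4036 − 0.1337 = 0.2699

0.270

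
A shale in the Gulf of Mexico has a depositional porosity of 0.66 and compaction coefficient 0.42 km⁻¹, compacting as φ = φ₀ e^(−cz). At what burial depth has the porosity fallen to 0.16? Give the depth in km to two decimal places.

Invert Athy's law: z = ln(φ₀/φ) / c
z = ln(0.66/0.16) / 0.42 = ln(4.125) / 0.42 = 1.4171 / 0.42 = 3.374 km

3.37 km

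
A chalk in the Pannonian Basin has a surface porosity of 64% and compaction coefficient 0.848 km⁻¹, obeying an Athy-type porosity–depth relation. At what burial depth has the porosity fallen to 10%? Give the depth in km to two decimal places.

Invert Athy's law: z = ln(phi₀/phi) / β
z = ln(0.64/0.1) / 0.848 = ln(6.4) / 0.848 = 1.8563 / 0.848 = 2.189 km

2.19 km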